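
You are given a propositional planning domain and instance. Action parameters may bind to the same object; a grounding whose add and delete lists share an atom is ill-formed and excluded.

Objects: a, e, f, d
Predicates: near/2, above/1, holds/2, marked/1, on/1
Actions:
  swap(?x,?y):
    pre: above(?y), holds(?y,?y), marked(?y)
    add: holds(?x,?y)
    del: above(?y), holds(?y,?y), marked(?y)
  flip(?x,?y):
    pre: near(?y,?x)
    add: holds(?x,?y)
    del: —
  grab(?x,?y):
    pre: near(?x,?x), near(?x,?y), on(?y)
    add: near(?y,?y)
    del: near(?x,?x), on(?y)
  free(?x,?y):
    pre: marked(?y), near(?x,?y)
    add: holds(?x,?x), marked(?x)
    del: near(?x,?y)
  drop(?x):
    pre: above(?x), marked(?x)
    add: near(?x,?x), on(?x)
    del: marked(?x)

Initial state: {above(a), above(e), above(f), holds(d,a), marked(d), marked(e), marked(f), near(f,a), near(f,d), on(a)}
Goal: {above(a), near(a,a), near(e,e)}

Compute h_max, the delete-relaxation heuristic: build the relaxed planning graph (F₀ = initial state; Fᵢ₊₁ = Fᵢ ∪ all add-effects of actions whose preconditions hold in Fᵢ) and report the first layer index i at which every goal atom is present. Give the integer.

F0 = init (10 atoms)
F1 = F0 ∪ {holds(a,f), holds(d,f), holds(f,f), near(e,e), near(f,f), on(e), on(f)}  (17 atoms)
F2 = F1 ∪ {holds(e,e), holds(e,f), near(a,a)}  (20 atoms)
goal ⊆ F2  ⇒  h_max = 2

2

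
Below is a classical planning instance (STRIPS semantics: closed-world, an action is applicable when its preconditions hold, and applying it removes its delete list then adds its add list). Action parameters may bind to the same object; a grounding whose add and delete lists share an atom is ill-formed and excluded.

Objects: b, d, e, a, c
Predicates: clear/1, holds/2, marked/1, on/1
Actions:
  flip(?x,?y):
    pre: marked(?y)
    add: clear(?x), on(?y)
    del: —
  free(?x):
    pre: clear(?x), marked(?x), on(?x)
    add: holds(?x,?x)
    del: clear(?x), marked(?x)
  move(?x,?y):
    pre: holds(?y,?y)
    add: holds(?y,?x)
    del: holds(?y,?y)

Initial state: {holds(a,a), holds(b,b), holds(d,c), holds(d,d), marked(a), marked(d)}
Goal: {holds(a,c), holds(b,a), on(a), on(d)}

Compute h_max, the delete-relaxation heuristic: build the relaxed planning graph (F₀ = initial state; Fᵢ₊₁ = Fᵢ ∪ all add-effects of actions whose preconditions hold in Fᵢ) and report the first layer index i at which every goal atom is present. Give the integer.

1

F0 = init (6 atoms)
F1 = F0 ∪ {clear(a), clear(b), clear(c), clear(d), clear(e), holds(a,b), holds(a,c), holds(a,d), holds(a,e), holds(b,a), holds(b,c), holds(b,d), holds(b,e), holds(d,a), holds(d,b), holds(d,e), on(a), on(d)}  (24 atoms)
goal ⊆ F1  ⇒  h_max = 1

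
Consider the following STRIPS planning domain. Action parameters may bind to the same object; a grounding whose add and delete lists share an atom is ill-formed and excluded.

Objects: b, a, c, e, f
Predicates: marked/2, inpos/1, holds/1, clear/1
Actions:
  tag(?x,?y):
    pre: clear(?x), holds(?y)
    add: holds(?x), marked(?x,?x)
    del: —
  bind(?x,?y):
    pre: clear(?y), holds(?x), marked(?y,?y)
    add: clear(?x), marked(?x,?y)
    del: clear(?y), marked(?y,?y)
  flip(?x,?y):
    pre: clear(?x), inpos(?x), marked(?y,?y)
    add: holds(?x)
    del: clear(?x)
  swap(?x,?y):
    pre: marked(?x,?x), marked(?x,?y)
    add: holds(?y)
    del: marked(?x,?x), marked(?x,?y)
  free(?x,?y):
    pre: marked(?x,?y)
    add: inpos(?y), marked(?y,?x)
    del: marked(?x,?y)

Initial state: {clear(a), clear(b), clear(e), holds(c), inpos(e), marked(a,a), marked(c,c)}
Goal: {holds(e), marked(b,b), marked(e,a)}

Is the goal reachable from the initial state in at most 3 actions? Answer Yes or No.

Yes

1. tag(b,c)  →  {clear(a), clear(b), clear(e), holds(b), holds(c), inpos(e), marked(a,a), marked(b,b), marked(c,c)}
2. tag(e,b)  →  {clear(a), clear(b), clear(e), holds(b), holds(c), holds(e), inpos(e), marked(a,a), marked(b,b), marked(c,c), marked(e,e)}
3. bind(e,a)  →  {clear(b), clear(e), holds(b), holds(c), holds(e), inpos(e), marked(b,b), marked(c,c), marked(e,a), marked(e,e)}
optimal plan length = 3; 3 ≤ 3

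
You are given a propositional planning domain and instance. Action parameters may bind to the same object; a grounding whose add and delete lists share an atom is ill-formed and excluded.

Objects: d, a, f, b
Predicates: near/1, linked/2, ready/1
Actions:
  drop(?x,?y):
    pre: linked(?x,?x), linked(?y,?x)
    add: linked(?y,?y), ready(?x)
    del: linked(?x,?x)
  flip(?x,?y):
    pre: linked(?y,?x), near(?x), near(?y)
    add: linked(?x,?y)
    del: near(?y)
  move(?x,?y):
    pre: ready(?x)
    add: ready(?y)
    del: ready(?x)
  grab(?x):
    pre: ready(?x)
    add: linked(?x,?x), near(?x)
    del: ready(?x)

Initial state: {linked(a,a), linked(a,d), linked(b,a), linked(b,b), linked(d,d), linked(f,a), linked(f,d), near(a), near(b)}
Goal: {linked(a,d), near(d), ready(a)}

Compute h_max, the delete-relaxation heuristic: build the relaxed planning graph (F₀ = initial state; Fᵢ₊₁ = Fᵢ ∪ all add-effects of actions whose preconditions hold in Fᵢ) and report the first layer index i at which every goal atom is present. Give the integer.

2

F0 = init (9 atoms)
F1 = F0 ∪ {linked(a,b), linked(f,f), ready(a), ready(d)}  (13 atoms)
F2 = F1 ∪ {near(d), ready(b), ready(f)}  (16 atoms)
goal ⊆ F2  ⇒  h_max = 2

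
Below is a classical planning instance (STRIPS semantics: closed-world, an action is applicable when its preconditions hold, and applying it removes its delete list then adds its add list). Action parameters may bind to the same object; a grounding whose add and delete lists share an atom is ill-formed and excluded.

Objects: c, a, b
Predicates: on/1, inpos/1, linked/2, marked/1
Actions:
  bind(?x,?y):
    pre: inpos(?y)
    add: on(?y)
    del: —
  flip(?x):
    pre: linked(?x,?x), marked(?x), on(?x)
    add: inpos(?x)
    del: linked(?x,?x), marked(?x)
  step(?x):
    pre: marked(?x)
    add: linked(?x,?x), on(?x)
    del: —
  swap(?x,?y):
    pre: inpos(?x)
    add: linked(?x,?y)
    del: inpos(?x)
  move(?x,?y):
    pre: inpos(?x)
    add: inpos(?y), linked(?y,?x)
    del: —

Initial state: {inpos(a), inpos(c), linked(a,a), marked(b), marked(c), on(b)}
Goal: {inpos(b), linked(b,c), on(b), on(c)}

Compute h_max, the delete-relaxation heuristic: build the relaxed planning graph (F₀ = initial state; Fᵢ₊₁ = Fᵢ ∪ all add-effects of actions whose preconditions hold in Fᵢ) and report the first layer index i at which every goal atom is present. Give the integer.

F0 = init (6 atoms)
F1 = F0 ∪ {inpos(b), linked(a,b), linked(a,c), linked(b,a), linked(b,b), linked(b,c), linked(c,a), linked(c,b), linked(c,c), on(a), on(c)}  (17 atoms)
goal ⊆ F1  ⇒  h_max = 1

1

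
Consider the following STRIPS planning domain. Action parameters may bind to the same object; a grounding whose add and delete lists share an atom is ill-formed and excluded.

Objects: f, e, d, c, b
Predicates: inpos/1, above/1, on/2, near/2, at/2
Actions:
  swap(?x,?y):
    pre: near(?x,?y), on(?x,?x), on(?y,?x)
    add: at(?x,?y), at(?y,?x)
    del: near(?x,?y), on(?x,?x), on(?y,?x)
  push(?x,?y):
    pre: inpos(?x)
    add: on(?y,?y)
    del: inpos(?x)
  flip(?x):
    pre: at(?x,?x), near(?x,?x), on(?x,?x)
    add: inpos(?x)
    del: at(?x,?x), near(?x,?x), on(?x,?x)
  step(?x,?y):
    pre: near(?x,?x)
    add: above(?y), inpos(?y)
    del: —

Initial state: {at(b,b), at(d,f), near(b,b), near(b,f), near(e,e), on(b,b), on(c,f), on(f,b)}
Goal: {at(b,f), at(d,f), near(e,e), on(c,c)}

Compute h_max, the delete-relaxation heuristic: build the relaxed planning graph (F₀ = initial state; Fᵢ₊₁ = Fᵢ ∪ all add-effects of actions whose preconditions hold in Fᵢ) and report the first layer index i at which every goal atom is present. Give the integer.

2

F0 = init (8 atoms)
F1 = F0 ∪ {above(b), above(c), above(d), above(e), above(f), at(b,f), at(f,b), inpos(b), inpos(c), inpos(d), inpos(e), inpos(f)}  (20 atoms)
F2 = F1 ∪ {on(c,c), on(d,d), on(e,e), on(f,f)}  (24 atoms)
goal ⊆ F2  ⇒  h_max = 2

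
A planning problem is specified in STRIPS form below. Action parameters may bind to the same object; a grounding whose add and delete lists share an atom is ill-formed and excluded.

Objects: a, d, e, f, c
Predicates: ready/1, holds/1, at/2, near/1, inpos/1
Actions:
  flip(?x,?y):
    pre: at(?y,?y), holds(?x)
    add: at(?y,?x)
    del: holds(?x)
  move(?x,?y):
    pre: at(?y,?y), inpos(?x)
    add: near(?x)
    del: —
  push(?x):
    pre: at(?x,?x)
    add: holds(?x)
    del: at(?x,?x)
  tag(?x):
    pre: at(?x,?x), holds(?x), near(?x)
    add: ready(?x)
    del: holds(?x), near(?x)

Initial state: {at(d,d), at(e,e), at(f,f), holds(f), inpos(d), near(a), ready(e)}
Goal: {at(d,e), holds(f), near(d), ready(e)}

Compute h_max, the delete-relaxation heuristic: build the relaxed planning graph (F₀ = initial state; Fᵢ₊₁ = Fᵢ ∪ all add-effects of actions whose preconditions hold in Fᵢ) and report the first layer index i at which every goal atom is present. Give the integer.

F0 = init (7 atoms)
F1 = F0 ∪ {at(d,f), at(e,f), holds(d), holds(e), near(d)}  (12 atoms)
F2 = F1 ∪ {at(d,e), at(e,d), at(f,d), at(f,e), ready(d)}  (17 atoms)
goal ⊆ F2  ⇒  h_max = 2

2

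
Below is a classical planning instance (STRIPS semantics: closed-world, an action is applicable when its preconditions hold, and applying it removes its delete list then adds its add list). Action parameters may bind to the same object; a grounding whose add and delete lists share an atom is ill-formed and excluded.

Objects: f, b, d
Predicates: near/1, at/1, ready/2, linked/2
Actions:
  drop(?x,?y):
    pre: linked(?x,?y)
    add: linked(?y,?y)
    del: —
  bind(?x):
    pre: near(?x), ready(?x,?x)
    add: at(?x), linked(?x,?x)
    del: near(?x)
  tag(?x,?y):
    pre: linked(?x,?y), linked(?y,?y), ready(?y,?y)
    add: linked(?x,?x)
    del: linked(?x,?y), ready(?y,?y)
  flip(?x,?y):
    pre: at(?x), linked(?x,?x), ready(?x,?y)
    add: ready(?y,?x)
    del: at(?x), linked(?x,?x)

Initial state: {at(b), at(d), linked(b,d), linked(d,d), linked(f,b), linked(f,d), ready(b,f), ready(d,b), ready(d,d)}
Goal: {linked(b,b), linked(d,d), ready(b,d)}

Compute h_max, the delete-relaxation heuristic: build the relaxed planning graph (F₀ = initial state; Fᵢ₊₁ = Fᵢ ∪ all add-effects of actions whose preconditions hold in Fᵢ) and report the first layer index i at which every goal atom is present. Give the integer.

1

F0 = init (9 atoms)
F1 = F0 ∪ {linked(b,b), linked(f,f), ready(b,d)}  (12 atoms)
goal ⊆ F1  ⇒  h_max = 1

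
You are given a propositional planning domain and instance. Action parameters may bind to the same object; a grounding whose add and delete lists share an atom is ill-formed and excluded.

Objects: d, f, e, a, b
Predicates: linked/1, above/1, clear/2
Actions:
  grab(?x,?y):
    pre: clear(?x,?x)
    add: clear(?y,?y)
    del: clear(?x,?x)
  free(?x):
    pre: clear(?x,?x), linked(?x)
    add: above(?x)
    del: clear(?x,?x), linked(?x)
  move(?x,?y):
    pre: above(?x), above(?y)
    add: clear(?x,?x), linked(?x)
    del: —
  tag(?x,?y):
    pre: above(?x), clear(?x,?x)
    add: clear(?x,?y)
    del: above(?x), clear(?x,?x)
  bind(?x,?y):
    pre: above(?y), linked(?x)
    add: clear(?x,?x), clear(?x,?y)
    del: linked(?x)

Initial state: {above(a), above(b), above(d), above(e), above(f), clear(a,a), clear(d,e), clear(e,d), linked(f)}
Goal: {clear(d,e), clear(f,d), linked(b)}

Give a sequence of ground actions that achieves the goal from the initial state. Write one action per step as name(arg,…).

1. move(b,d)  →  {above(a), above(b), above(d), above(e), above(f), clear(a,a), clear(b,b), clear(d,e), clear(e,d), linked(b), linked(f)}
2. bind(f,d)  →  {above(a), above(b), above(d), above(e), above(f), clear(a,a), clear(b,b), clear(d,e), clear(e,d), clear(f,d), clear(f,f), linked(b)}

move(b,d); bind(f,d)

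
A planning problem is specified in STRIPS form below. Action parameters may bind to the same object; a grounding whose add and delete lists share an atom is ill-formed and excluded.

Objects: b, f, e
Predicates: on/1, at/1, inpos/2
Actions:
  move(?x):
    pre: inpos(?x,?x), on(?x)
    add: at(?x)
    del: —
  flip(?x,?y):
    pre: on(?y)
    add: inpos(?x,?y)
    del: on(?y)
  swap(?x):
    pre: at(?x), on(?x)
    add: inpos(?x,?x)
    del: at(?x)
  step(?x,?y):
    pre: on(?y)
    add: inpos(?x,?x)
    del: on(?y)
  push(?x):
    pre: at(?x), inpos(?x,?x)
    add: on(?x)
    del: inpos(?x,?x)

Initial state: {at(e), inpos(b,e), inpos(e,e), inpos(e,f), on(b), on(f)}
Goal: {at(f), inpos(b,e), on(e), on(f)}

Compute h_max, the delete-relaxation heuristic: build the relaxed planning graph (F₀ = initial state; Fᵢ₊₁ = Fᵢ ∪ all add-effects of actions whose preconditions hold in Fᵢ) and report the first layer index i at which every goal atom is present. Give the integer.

F0 = init (6 atoms)
F1 = F0 ∪ {inpos(b,b), inpos(b,f), inpos(e,b), inpos(f,b), inpos(f,f), on(e)}  (12 atoms)
F2 = F1 ∪ {at(b), at(f), inpos(f,e)}  (15 atoms)
goal ⊆ F2  ⇒  h_max = 2

2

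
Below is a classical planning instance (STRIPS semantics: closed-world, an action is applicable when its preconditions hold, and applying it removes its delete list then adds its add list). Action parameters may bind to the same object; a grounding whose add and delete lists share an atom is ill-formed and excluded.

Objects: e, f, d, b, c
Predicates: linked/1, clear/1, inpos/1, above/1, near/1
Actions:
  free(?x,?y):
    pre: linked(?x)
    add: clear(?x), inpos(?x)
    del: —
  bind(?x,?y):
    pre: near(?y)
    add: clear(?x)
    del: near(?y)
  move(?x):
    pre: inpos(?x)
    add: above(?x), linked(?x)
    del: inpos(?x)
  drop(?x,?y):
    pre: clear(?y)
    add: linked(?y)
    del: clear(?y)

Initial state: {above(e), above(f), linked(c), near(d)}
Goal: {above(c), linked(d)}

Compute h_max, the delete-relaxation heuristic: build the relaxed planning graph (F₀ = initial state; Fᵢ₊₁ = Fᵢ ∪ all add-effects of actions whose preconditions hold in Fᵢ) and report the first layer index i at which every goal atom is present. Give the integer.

2

F0 = init (4 atoms)
F1 = F0 ∪ {clear(b), clear(c), clear(d), clear(e), clear(f), inpos(c)}  (10 atoms)
F2 = F1 ∪ {above(c), linked(b), linked(d), linked(e), linked(f)}  (15 atoms)
goal ⊆ F2  ⇒  h_max = 2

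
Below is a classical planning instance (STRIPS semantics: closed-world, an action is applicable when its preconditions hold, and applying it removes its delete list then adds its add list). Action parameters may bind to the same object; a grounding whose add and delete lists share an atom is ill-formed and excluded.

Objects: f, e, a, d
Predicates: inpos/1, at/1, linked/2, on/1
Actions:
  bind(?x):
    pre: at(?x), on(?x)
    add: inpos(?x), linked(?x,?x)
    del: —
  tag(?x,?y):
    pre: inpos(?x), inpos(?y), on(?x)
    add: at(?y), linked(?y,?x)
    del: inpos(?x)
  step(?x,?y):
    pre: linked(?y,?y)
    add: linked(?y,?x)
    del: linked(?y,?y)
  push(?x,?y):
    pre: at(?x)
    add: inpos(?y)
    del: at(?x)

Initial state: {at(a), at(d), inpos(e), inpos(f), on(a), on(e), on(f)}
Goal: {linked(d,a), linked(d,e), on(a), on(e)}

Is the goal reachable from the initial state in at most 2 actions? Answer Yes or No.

No

1. bind(a)  →  {at(a), at(d), inpos(a), inpos(e), inpos(f), linked(a,a), on(a), on(e), on(f)}
2. push(a,d)  →  {at(d), inpos(a), inpos(d), inpos(e), inpos(f), linked(a,a), on(a), on(e), on(f)}
3. tag(e,d)  →  {at(d), inpos(a), inpos(d), inpos(f), linked(a,a), linked(d,e), on(a), on(e), on(f)}
4. tag(a,d)  →  {at(d), inpos(d), inpos(f), linked(a,a), linked(d,a), linked(d,e), on(a), on(e), on(f)}
optimal plan length = 4; 4 > 2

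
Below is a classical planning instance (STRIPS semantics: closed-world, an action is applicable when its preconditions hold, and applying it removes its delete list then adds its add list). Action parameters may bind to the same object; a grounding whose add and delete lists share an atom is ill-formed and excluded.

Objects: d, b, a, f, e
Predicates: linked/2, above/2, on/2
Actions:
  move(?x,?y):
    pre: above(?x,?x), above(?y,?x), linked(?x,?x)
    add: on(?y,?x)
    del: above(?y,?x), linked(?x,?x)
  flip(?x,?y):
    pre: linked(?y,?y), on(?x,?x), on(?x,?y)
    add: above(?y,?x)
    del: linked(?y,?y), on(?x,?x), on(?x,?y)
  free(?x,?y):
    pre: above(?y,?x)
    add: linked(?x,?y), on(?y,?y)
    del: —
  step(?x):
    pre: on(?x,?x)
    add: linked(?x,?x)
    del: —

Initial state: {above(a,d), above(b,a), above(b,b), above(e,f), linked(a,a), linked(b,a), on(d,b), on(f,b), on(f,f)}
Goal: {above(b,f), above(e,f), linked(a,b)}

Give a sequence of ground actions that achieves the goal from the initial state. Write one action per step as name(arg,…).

1. free(b,b)  →  {above(a,d), above(b,a), above(b,b), above(e,f), linked(a,a), linked(b,a), linked(b,b), on(b,b), on(d,b), on(f,b), on(f,f)}
2. flip(f,b)  →  {above(a,d), above(b,a), above(b,b), above(b,f), above(e,f), linked(a,a), linked(b,a), on(b,b), on(d,b)}
3. free(a,b)  →  {above(a,d), above(b,a), above(b,b), above(b,f), above(e,f), linked(a,a), linked(a,b), linked(b,a), on(b,b), on(d,b)}

free(b,b); flip(f,b); free(a,b)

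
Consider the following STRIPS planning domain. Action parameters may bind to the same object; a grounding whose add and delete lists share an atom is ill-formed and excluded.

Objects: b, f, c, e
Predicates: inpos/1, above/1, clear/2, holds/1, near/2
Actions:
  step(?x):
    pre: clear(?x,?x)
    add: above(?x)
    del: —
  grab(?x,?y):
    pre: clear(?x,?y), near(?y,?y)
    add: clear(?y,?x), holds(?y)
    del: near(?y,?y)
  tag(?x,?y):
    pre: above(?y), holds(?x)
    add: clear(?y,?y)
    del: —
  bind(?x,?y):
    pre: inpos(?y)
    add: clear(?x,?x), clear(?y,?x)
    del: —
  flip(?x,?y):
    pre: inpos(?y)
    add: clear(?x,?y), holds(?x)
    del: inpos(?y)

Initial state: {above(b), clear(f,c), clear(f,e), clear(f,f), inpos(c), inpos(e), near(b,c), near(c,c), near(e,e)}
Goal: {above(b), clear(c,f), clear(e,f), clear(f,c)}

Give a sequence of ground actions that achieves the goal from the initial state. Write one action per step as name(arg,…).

1. grab(f,c)  →  {above(b), clear(c,f), clear(f,c), clear(f,e), clear(f,f), holds(c), inpos(c), inpos(e), near(b,c), near(e,e)}
2. grab(f,e)  →  {above(b), clear(c,f), clear(e,f), clear(f,c), clear(f,e), clear(f,f), holds(c), holds(e), inpos(c), inpos(e), near(b,c)}

grab(f,c); grab(f,e)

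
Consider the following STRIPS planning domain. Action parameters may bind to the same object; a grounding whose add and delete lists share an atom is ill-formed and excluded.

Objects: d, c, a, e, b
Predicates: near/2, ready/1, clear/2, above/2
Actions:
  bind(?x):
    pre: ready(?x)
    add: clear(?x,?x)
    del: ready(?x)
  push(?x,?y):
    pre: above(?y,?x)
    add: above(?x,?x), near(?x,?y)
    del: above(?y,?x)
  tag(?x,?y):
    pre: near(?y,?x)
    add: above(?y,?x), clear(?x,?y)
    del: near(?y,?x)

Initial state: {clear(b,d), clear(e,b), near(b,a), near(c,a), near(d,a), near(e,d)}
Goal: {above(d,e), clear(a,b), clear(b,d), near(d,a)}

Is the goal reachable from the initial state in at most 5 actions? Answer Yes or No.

1. tag(d,e)  →  {above(e,d), clear(b,d), clear(d,e), clear(e,b), near(b,a), near(c,a), near(d,a)}
2. push(d,e)  →  {above(d,d), clear(b,d), clear(d,e), clear(e,b), near(b,a), near(c,a), near(d,a), near(d,e)}
3. tag(a,b)  →  {above(b,a), above(d,d), clear(a,b), clear(b,d), clear(d,e), clear(e,b), near(c,a), near(d,a), near(d,e)}
4. tag(e,d)  →  {above(b,a), above(d,d), above(d,e), clear(a,b), clear(b,d), clear(d,e), clear(e,b), clear(e,d), near(c,a), near(d,a)}
optimal plan length = 4; 4 ≤ 5

Yes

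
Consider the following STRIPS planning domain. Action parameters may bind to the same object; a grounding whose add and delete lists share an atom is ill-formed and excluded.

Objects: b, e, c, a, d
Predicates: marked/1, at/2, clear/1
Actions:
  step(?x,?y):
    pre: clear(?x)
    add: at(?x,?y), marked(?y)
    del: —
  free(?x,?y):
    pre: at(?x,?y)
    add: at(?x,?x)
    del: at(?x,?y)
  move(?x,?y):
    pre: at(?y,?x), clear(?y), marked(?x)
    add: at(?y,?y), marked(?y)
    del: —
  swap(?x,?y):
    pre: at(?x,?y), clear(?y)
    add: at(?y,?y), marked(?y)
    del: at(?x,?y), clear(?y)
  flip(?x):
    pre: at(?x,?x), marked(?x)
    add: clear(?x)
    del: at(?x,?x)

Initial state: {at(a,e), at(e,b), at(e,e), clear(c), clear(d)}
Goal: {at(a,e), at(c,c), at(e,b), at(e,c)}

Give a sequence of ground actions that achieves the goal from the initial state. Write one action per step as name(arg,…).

step(c,e); step(c,c); flip(e); step(e,c)

1. step(c,e)  →  {at(a,e), at(c,e), at(e,b), at(e,e), clear(c), clear(d), marked(e)}
2. step(c,c)  →  {at(a,e), at(c,c), at(c,e), at(e,b), at(e,e), clear(c), clear(d), marked(c), marked(e)}
3. flip(e)  →  {at(a,e), at(c,c), at(c,e), at(e,b), clear(c), clear(d), clear(e), marked(c), marked(e)}
4. step(e,c)  →  {at(a,e), at(c,c), at(c,e), at(e,b), at(e,c), clear(c), clear(d), clear(e), marked(c), marked(e)}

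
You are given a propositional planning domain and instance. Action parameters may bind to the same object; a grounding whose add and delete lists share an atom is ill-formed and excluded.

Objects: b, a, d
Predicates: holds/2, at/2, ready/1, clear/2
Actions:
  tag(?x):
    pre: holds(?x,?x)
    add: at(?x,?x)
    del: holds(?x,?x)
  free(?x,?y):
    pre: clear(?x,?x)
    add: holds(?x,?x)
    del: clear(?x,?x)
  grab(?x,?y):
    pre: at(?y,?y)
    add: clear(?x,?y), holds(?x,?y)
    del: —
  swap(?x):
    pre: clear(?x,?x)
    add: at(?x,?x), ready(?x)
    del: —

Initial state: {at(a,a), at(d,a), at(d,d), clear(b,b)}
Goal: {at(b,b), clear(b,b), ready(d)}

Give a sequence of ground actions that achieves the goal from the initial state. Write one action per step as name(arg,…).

1. grab(d,d)  →  {at(a,a), at(d,a), at(d,d), clear(b,b), clear(d,d), holds(d,d)}
2. swap(b)  →  {at(a,a), at(b,b), at(d,a), at(d,d), clear(b,b), clear(d,d), holds(d,d), ready(b)}
3. swap(d)  →  {at(a,a), at(b,b), at(d,a), at(d,d), clear(b,b), clear(d,d), holds(d,d), ready(b), ready(d)}

grab(d,d); swap(b); swap(d)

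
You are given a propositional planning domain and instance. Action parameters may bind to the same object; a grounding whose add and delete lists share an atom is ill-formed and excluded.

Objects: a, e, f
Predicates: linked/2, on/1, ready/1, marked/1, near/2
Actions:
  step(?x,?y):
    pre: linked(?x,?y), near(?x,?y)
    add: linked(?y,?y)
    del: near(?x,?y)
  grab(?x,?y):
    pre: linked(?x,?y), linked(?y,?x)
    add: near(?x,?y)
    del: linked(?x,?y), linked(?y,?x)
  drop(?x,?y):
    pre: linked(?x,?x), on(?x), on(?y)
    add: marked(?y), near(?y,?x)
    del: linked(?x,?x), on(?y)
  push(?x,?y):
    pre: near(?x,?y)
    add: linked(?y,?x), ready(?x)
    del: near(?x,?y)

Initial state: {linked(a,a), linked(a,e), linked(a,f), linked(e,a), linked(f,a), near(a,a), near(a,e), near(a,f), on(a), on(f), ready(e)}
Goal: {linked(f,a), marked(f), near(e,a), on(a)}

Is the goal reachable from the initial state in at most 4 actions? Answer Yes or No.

1. grab(e,a)  →  {linked(a,a), linked(a,f), linked(f,a), near(a,a), near(a,e), near(a,f), near(e,a), on(a), on(f), ready(e)}
2. drop(a,f)  →  {linked(a,f), linked(f,a), marked(f), near(a,a), near(a,e), near(a,f), near(e,a), near(f,a), on(a), ready(e)}
optimal plan length = 2; 2 ≤ 4

Yes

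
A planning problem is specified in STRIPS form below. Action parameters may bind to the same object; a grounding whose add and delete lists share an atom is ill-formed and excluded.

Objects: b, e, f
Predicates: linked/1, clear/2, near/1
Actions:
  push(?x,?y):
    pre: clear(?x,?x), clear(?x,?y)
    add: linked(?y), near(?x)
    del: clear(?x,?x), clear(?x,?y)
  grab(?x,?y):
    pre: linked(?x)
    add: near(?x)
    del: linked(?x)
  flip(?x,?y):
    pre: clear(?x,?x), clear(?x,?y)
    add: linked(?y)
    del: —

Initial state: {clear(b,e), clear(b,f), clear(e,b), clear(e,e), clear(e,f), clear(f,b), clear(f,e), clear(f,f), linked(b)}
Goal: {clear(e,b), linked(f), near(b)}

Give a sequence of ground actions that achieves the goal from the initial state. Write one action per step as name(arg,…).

1. push(e,f)  →  {clear(b,e), clear(b,f), clear(e,b), clear(f,b), clear(f,e), clear(f,f), linked(b), linked(f), near(e)}
2. grab(b,b)  →  {clear(b,e), clear(b,f), clear(e,b), clear(f,b), clear(f,e), clear(f,f), linked(f), near(b), near(e)}

push(e,f); grab(b,b)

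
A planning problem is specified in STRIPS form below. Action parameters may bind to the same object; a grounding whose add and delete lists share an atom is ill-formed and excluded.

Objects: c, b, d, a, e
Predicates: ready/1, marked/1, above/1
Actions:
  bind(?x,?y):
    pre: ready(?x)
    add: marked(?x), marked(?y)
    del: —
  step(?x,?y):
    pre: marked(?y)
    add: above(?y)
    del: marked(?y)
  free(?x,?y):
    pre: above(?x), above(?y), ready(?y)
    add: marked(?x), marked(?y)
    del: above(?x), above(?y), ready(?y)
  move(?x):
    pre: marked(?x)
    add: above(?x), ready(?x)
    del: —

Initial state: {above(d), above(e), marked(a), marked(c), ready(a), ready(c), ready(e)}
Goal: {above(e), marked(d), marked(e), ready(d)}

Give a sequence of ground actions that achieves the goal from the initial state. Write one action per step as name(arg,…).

1. bind(e,d)  →  {above(d), above(e), marked(a), marked(c), marked(d), marked(e), ready(a), ready(c), ready(e)}
2. move(d)  →  {above(d), above(e), marked(a), marked(c), marked(d), marked(e), ready(a), ready(c), ready(d), ready(e)}

bind(e,d); move(d)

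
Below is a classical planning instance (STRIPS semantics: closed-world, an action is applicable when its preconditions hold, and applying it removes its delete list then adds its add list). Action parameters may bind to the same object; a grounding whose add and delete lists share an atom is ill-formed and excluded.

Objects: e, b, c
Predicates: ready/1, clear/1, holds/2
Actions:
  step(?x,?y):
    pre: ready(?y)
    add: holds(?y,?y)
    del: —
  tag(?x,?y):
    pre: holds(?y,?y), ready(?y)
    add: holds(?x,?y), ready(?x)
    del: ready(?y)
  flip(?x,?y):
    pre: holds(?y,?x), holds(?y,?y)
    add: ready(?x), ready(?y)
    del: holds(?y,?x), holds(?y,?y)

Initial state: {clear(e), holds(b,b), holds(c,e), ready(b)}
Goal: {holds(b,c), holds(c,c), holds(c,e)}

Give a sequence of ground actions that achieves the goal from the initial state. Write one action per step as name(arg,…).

1. tag(c,b)  →  {clear(e), holds(b,b), holds(c,b), holds(c,e), ready(c)}
2. step(e,c)  →  {clear(e), holds(b,b), holds(c,b), holds(c,c), holds(c,e), ready(c)}
3. tag(b,c)  →  {clear(e), holds(b,b), holds(b,c), holds(c,b), holds(c,c), holds(c,e), ready(b)}

tag(c,b); step(e,c); tag(b,c)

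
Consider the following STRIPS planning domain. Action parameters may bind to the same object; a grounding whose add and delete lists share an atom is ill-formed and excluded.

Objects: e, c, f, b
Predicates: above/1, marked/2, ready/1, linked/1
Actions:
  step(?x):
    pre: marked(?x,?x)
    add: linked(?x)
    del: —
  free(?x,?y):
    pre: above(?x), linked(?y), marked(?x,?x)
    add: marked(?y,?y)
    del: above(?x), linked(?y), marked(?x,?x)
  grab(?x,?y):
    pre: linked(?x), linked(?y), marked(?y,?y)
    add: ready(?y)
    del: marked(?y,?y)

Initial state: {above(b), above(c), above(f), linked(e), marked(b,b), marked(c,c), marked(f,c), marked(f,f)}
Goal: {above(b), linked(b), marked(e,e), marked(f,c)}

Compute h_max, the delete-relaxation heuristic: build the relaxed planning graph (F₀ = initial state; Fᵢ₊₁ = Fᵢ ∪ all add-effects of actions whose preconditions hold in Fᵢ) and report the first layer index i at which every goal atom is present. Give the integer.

1

F0 = init (8 atoms)
F1 = F0 ∪ {linked(b), linked(c), linked(f), marked(e,e)}  (12 atoms)
goal ⊆ F1  ⇒  h_max = 1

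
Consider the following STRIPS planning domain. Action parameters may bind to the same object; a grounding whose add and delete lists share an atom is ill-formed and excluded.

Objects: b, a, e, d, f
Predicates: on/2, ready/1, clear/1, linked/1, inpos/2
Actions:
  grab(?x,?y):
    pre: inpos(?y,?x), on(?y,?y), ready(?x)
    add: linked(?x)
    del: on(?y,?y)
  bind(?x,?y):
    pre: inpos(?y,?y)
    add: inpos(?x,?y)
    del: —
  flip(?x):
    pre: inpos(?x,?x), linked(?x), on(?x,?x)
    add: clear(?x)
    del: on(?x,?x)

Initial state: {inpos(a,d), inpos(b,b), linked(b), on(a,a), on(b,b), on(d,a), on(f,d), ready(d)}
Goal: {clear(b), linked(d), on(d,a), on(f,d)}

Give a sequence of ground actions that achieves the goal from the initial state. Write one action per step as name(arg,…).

1. grab(d,a)  →  {inpos(a,d), inpos(b,b), linked(b), linked(d), on(b,b), on(d,a), on(f,d), ready(d)}
2. flip(b)  →  {clear(b), inpos(a,d), inpos(b,b), linked(b), linked(d), on(d,a), on(f,d), ready(d)}

grab(d,a); flip(b)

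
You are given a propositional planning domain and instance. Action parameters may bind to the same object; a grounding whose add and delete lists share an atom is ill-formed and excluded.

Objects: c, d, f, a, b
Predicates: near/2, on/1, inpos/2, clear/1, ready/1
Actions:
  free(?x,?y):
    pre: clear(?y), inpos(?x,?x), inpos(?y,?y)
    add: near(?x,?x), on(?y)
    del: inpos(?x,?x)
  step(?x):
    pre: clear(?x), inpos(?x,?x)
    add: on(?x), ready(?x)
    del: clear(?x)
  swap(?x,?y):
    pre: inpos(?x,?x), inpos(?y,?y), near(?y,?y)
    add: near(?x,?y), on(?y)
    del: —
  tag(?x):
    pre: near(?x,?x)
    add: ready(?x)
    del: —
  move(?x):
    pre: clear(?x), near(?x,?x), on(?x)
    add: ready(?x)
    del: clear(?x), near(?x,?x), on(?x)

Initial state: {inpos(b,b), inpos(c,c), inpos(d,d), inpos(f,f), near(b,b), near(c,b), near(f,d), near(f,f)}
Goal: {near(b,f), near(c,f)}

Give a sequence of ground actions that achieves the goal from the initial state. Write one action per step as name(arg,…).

1. swap(c,f)  →  {inpos(b,b), inpos(c,c), inpos(d,d), inpos(f,f), near(b,b), near(c,b), near(c,f), near(f,d), near(f,f), on(f)}
2. swap(b,f)  →  {inpos(b,b), inpos(c,c), inpos(d,d), inpos(f,f), near(b,b), near(b,f), near(c,b), near(c,f), near(f,d), near(f,f), on(f)}

swap(c,f); swap(b,f)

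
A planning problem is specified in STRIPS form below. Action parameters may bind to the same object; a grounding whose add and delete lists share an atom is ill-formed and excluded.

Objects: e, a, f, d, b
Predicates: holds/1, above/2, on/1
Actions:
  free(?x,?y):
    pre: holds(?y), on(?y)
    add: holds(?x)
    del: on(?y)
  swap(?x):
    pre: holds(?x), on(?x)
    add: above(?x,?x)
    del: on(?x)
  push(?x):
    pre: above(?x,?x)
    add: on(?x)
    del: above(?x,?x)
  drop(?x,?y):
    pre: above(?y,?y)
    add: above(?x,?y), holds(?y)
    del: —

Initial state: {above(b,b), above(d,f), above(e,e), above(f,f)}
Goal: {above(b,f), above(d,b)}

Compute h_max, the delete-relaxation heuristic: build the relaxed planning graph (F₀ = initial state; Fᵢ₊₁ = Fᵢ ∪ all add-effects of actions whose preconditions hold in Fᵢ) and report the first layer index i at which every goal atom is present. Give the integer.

F0 = init (4 atoms)
F1 = F0 ∪ {above(a,b), above(a,e), above(a,f), above(b,e), above(b,f), above(d,b), above(d,e), above(e,b), above(e,f), above(f,b), above(f,e), holds(b), holds(e), holds(f), on(b), on(e), on(f)}  (21 atoms)
goal ⊆ F1  ⇒  h_max = 1

1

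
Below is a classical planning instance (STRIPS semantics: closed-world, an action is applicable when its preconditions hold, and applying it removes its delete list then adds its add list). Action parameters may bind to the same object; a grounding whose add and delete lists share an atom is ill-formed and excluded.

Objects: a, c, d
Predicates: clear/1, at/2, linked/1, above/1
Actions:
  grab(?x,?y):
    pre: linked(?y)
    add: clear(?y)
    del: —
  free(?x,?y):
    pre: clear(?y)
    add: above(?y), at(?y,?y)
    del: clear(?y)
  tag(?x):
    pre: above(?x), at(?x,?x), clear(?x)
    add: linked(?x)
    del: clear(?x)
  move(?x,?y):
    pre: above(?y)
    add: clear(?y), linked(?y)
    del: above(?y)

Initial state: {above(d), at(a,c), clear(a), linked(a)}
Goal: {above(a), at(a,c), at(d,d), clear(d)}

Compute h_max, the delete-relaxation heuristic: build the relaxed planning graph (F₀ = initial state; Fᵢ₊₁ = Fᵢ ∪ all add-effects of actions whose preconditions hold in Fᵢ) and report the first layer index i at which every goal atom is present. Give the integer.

F0 = init (4 atoms)
F1 = F0 ∪ {above(a), at(a,a), clear(d), linked(d)}  (8 atoms)
F2 = F1 ∪ {at(d,d)}  (9 atoms)
goal ⊆ F2  ⇒  h_max = 2

2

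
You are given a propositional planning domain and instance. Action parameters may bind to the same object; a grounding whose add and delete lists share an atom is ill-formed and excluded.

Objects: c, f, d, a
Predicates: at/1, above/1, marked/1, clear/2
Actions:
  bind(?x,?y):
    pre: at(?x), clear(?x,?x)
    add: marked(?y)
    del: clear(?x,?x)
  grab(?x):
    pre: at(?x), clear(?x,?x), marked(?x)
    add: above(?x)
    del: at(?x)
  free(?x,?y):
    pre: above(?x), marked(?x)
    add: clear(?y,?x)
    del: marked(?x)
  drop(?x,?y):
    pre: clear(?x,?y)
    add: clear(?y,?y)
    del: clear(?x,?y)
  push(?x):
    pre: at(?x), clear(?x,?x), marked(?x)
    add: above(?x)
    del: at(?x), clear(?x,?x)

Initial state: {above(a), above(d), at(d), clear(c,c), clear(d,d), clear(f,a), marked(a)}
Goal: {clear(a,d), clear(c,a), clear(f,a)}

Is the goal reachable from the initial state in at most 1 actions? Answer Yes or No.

1. bind(d,d)  →  {above(a), above(d), at(d), clear(c,c), clear(f,a), marked(a), marked(d)}
2. free(d,a)  →  {above(a), above(d), at(d), clear(a,d), clear(c,c), clear(f,a), marked(a)}
3. free(a,c)  →  {above(a), above(d), at(d), clear(a,d), clear(c,a), clear(c,c), clear(f,a)}
optimal plan length = 3; 3 > 1

No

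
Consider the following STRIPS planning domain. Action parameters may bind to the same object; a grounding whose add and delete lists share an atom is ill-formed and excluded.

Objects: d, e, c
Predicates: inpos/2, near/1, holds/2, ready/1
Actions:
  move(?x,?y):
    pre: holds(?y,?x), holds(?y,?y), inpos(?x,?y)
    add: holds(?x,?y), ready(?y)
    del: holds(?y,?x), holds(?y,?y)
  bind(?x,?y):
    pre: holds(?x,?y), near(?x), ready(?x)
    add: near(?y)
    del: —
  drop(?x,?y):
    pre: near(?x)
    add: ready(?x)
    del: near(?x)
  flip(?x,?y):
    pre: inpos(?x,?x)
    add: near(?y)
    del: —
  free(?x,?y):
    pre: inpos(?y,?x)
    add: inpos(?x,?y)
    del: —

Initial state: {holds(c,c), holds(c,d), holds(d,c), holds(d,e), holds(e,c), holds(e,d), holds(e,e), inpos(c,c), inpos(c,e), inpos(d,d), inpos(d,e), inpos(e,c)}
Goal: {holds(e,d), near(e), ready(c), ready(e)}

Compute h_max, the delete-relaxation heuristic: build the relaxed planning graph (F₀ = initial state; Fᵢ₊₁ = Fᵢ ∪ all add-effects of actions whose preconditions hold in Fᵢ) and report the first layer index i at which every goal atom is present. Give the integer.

F0 = init (12 atoms)
F1 = F0 ∪ {holds(c,e), inpos(e,d), near(c), near(d), near(e), ready(e)}  (18 atoms)
F2 = F1 ∪ {ready(c), ready(d)}  (20 atoms)
goal ⊆ F2  ⇒  h_max = 2

2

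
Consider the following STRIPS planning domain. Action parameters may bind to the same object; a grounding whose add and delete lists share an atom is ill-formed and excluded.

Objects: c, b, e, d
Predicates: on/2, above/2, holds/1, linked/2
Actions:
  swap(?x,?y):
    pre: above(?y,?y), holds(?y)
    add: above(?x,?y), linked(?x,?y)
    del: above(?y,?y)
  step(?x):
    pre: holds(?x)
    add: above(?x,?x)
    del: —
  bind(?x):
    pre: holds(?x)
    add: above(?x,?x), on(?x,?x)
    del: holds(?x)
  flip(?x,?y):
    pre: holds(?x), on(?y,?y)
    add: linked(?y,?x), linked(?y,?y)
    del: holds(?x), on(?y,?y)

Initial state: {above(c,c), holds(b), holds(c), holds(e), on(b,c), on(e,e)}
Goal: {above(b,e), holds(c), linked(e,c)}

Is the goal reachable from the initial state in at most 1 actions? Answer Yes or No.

No

1. swap(e,c)  →  {above(e,c), holds(b), holds(c), holds(e), linked(e,c), on(b,c), on(e,e)}
2. step(e)  →  {above(e,c), above(e,e), holds(b), holds(c), holds(e), linked(e,c), on(b,c), on(e,e)}
3. swap(b,e)  →  {above(b,e), above(e,c), holds(b), holds(c), holds(e), linked(b,e), linked(e,c), on(b,c), on(e,e)}
optimal plan length = 3; 3 > 1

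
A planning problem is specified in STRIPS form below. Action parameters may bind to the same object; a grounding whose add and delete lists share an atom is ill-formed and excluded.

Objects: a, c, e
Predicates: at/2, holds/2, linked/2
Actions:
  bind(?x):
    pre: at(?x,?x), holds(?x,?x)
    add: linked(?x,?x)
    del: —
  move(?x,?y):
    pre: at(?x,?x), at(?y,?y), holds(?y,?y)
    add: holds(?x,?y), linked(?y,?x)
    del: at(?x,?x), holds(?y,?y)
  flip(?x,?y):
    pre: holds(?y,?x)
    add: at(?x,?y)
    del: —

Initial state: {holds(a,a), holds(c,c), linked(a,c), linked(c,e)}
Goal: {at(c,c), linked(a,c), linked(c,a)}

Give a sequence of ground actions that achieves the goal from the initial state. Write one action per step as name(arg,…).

1. flip(a,a)  →  {at(a,a), holds(a,a), holds(c,c), linked(a,c), linked(c,e)}
2. flip(c,c)  →  {at(a,a), at(c,c), holds(a,a), holds(c,c), linked(a,c), linked(c,e)}
3. move(a,c)  →  {at(c,c), holds(a,a), holds(a,c), linked(a,c), linked(c,a), linked(c,e)}

flip(a,a); flip(c,c); move(a,c)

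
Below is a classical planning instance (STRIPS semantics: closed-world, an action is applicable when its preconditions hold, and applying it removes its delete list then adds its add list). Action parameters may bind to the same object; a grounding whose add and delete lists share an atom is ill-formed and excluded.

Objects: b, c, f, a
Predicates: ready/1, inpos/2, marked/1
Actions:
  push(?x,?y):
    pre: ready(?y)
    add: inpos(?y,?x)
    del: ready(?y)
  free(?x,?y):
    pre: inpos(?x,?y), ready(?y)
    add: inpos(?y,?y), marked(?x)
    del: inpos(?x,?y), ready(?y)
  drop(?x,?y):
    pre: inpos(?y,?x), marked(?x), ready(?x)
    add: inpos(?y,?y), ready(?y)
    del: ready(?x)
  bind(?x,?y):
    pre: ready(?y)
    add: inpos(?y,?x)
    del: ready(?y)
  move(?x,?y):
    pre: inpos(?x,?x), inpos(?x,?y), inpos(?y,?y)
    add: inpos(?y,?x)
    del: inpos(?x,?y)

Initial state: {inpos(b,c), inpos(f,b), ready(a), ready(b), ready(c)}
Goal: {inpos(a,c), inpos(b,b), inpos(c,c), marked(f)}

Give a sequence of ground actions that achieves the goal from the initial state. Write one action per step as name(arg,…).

1. push(c,c)  →  {inpos(b,c), inpos(c,c), inpos(f,b), ready(a), ready(b)}
2. push(c,a)  →  {inpos(a,c), inpos(b,c), inpos(c,c), inpos(f,b), ready(b)}
3. free(f,b)  →  {inpos(a,c), inpos(b,b), inpos(b,c), inpos(c,c), marked(f)}

push(c,c); push(c,a); free(f,b)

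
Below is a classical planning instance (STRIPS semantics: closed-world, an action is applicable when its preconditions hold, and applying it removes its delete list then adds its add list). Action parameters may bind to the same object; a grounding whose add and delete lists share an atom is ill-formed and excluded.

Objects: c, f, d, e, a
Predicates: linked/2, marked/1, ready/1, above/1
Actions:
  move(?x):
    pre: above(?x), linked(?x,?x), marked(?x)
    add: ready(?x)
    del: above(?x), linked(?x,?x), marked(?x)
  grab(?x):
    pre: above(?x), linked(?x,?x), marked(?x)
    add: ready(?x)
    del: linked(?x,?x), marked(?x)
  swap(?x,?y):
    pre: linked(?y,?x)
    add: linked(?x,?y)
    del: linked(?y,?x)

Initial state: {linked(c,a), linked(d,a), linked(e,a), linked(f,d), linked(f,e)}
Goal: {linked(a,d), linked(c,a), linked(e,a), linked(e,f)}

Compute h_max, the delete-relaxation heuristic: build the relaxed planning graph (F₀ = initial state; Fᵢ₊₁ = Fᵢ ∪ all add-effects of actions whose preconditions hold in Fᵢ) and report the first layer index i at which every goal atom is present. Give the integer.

1

F0 = init (5 atoms)
F1 = F0 ∪ {linked(a,c), linked(a,d), linked(a,e), linked(d,f), linked(e,f)}  (10 atoms)
goal ⊆ F1  ⇒  h_max = 1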